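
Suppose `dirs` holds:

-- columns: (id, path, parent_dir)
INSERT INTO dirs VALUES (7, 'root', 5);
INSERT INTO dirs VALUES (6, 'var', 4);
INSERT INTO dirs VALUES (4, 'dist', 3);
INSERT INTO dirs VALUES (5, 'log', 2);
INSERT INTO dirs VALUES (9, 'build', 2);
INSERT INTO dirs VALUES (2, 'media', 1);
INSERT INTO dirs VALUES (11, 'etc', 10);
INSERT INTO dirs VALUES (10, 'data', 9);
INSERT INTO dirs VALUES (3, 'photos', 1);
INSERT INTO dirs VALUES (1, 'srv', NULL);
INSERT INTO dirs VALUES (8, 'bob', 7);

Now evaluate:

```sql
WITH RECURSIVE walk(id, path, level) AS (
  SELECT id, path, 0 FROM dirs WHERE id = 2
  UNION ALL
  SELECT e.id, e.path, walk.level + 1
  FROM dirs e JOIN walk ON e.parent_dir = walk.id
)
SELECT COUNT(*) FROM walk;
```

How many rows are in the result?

Base: id=2 (media) at level 0.
Iteration 1: rows with parent_dir in {2} -> log (id 5, level 1), build (id 9, level 1).
Iteration 2: rows with parent_dir in {5,9} -> root (id 7, level 2), data (id 10, level 2).
Iteration 3: rows with parent_dir in {7,10} -> bob (id 8, level 3), etc (id 11, level 3).
Iteration 4: no rows with parent_dir in {8,11}; recursion stops.
Total rows emitted: 7.

7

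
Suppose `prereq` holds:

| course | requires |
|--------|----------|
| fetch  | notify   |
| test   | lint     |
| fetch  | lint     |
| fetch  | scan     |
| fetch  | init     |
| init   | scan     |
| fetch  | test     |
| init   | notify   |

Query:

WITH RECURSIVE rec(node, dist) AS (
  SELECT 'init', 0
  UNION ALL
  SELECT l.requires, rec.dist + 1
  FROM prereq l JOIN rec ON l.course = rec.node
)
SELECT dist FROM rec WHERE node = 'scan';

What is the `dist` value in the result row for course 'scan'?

Base: (init, dist=0).
Iteration 1: edges from {init} -> (notify, dist=1), (scan, dist=1).
Iteration 2: no outgoing edges from {notify,scan}; recursion stops.

1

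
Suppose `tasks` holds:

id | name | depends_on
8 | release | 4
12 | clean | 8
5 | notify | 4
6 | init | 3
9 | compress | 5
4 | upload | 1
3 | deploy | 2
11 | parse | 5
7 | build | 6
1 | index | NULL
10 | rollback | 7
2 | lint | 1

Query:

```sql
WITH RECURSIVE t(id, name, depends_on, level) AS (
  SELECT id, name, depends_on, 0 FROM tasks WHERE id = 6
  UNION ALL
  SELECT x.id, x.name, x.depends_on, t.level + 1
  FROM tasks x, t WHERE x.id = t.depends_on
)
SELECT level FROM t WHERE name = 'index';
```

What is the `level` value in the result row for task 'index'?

Base: id=6 (init), depends_on=3, level 0.
Iteration 1: join on id=3 -> deploy (id 3, depends_on=2, level 1).
Iteration 2: join on id=2 -> lint (id 2, depends_on=1, level 2).
Iteration 3: join on id=1 -> index (id 1, depends_on=NULL, level 3).
Iteration 4: depends_on is NULL; no match; recursion stops.

3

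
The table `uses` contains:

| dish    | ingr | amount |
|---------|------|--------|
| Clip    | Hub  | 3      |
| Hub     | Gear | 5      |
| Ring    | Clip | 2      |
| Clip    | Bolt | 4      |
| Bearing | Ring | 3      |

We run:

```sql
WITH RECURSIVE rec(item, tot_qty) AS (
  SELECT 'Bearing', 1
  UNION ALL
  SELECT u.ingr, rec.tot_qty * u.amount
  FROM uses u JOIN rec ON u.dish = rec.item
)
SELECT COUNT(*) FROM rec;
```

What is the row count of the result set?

6

Base: (Bearing, tot_qty=1).
Iteration 1: components of {Bearing} -> Ring = 1*3 = 3.
Iteration 2: components of {Ring} -> Clip = 3*2 = 6.
Iteration 3: components of {Clip} -> Bolt = 6*4 = 24, Hub = 6*3 = 18.
Iteration 4: components of {Bolt,Hub} -> Gear = 18*5 = 90.
Iteration 5: no further components; recursion stops.
Total rows emitted: 6.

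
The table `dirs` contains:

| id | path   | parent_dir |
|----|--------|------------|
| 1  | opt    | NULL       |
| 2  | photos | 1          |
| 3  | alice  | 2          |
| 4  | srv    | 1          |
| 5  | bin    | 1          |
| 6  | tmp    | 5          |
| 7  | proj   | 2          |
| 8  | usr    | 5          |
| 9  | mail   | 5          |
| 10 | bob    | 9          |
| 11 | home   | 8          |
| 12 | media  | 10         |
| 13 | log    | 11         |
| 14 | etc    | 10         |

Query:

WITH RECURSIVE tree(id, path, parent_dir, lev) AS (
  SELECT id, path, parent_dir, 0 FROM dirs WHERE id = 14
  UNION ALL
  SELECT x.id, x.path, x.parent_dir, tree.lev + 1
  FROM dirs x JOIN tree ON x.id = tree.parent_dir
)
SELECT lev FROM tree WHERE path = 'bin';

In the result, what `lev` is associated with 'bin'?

3

Base: id=14 (etc), parent_dir=10, lev 0.
Iteration 1: join on id=10 -> bob (id 10, parent_dir=9, lev 1).
Iteration 2: join on id=9 -> mail (id 9, parent_dir=5, lev 2).
Iteration 3: join on id=5 -> bin (id 5, parent_dir=1, lev 3).
Iteration 4: join on id=1 -> opt (id 1, parent_dir=NULL, lev 4).
Iteration 5: parent_dir is NULL; no match; recursion stops.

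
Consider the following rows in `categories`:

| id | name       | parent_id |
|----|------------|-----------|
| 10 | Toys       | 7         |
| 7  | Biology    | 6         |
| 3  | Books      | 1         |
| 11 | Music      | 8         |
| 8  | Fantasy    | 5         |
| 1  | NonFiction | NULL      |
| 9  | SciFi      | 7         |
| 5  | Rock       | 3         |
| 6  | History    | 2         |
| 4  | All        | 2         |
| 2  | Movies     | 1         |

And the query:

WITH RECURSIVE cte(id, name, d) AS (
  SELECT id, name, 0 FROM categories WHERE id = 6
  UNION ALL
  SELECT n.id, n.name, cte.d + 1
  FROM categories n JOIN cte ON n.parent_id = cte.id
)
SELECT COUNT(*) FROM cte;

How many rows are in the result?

4

Base: id=6 (History) at d 0.
Iteration 1: rows with parent_id in {6} -> Biology (id 7, d 1).
Iteration 2: rows with parent_id in {7} -> SciFi (id 9, d 2), Toys (id 10, d 2).
Iteration 3: no rows with parent_id in {9,10}; recursion stops.
Total rows emitted: 4.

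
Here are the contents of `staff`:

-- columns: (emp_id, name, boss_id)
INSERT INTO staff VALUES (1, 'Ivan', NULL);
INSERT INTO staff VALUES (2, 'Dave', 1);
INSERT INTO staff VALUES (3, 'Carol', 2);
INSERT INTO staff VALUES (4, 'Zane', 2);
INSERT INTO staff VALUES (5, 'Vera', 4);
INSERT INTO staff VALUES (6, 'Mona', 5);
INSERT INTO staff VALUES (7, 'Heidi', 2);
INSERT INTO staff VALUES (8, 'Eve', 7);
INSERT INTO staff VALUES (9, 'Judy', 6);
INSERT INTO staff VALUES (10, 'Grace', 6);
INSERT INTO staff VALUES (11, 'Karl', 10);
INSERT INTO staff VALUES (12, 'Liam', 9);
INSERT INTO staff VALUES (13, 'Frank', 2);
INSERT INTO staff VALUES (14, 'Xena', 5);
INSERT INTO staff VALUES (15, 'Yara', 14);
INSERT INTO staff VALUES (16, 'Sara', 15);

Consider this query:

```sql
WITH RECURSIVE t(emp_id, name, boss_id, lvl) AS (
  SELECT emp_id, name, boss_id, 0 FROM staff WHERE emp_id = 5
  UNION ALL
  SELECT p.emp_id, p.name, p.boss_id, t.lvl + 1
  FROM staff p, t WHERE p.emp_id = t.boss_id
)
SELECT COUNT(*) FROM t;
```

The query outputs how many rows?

4

Base: emp_id=5 (Vera), boss_id=4, lvl 0.
Iteration 1: join on emp_id=4 -> Zane (id 4, boss_id=2, lvl 1).
Iteration 2: join on emp_id=2 -> Dave (id 2, boss_id=1, lvl 2).
Iteration 3: join on emp_id=1 -> Ivan (id 1, boss_id=NULL, lvl 3).
Iteration 4: boss_id is NULL; no match; recursion stops.
Total rows emitted: 4.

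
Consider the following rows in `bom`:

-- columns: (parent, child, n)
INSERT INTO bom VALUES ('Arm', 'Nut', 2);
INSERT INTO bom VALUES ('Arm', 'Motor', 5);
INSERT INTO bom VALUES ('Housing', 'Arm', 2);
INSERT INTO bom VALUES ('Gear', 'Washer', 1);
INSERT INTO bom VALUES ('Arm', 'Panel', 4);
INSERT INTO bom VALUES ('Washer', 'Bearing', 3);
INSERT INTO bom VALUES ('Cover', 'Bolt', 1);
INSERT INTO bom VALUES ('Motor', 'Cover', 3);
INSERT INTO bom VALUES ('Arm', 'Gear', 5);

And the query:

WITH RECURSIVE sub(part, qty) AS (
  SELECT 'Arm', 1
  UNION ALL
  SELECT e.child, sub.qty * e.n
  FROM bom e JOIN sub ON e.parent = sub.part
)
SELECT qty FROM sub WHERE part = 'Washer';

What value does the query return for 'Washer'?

Base: (Arm, qty=1).
Iteration 1: components of {Arm} -> Gear = 1*5 = 5, Motor = 1*5 = 5, Nut = 1*2 = 2, Panel = 1*4 = 4.
Iteration 2: components of {Gear,Motor,Nut,Panel} -> Cover = 5*3 = 15, Washer = 5*1 = 5.
Iteration 3: components of {Cover,Washer} -> Bearing = 5*3 = 15, Bolt = 15*1 = 15.
Iteration 4: no further components; recursion stops.

5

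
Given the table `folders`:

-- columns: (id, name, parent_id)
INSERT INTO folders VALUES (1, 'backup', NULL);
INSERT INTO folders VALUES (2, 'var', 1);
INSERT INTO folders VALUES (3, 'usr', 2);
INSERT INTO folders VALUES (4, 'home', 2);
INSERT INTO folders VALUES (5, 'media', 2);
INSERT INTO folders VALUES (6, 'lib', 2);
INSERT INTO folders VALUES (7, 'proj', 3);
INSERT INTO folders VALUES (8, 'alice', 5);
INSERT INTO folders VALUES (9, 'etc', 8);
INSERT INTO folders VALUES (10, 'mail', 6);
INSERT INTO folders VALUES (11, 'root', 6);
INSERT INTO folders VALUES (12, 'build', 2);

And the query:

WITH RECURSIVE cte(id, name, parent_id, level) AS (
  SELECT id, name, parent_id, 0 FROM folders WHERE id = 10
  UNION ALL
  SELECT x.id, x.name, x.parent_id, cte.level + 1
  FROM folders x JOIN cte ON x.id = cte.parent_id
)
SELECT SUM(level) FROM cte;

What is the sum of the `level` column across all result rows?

6

Base: id=10 (mail), parent_id=6, level 0.
Iteration 1: join on id=6 -> lib (id 6, parent_id=2, level 1).
Iteration 2: join on id=2 -> var (id 2, parent_id=1, level 2).
Iteration 3: join on id=1 -> backup (id 1, parent_id=NULL, level 3).
Iteration 4: parent_id is NULL; no match; recursion stops.
SUM(level) = 0 + 1 + 2 + 3 = 6.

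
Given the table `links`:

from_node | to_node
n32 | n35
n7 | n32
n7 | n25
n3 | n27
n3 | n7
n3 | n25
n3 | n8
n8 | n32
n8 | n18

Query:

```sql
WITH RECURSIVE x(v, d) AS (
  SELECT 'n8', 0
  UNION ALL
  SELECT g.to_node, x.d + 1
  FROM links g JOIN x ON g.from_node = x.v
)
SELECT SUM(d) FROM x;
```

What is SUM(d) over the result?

Base: (n8, d=0).
Iteration 1: edges from {n8} -> (n18, d=1), (n32, d=1).
Iteration 2: edges from {n18,n32} -> (n35, d=2).
Iteration 3: no outgoing edges from {n35}; recursion stops.
SUM(d) = 0 + 1 + 1 + 2 = 4.

4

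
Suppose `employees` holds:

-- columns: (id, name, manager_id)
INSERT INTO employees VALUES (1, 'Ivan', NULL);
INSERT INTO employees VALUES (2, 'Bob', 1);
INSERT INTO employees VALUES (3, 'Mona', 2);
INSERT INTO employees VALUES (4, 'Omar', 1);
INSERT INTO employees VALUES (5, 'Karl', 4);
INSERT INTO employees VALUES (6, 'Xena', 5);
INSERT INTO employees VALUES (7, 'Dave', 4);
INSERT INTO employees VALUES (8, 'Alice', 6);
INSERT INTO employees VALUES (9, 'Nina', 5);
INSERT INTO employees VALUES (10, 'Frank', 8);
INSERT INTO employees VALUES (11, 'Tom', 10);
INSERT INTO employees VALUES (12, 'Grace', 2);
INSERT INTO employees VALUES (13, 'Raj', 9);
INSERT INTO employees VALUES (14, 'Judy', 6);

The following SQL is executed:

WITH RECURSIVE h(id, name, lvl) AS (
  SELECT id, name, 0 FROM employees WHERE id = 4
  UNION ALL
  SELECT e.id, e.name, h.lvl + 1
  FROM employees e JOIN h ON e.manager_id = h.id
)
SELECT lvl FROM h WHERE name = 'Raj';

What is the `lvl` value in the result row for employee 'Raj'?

Base: id=4 (Omar) at lvl 0.
Iteration 1: rows with manager_id in {4} -> Karl (id 5, lvl 1), Dave (id 7, lvl 1).
Iteration 2: rows with manager_id in {5,7} -> Xena (id 6, lvl 2), Nina (id 9, lvl 2).
Iteration 3: rows with manager_id in {6,9} -> Alice (id 8, lvl 3), Raj (id 13, lvl 3), Judy (id 14, lvl 3).
Iteration 4: rows with manager_id in {8,13,14} -> Frank (id 10, lvl 4).
Iteration 5: rows with manager_id in {10} -> Tom (id 11, lvl 5).
Iteration 6: no rows with manager_id in {11}; recursion stops.

3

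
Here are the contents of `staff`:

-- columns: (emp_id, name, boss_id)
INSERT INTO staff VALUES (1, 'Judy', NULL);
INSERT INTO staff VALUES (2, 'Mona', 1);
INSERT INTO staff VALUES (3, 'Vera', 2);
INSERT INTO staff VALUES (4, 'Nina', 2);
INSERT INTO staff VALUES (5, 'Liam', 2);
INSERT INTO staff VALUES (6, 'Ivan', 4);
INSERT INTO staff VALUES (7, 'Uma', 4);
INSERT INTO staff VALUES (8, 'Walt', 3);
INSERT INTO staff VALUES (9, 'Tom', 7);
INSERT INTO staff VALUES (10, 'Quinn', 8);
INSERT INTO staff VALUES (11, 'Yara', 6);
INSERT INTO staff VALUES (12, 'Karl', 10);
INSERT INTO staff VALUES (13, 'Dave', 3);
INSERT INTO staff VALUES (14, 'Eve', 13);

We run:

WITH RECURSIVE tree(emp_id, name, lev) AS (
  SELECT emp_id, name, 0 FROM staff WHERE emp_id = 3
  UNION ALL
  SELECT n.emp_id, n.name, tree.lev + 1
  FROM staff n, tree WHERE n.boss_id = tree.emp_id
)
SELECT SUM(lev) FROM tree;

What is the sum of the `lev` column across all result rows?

9

Base: emp_id=3 (Vera) at lev 0.
Iteration 1: rows with boss_id in {3} -> Walt (id 8, lev 1), Dave (id 13, lev 1).
Iteration 2: rows with boss_id in {8,13} -> Quinn (id 10, lev 2), Eve (id 14, lev 2).
Iteration 3: rows with boss_id in {10,14} -> Karl (id 12, lev 3).
Iteration 4: no rows with boss_id in {12}; recursion stops.
SUM(lev) = 0 + 1 + 1 + 2 + 2 + 3 = 9.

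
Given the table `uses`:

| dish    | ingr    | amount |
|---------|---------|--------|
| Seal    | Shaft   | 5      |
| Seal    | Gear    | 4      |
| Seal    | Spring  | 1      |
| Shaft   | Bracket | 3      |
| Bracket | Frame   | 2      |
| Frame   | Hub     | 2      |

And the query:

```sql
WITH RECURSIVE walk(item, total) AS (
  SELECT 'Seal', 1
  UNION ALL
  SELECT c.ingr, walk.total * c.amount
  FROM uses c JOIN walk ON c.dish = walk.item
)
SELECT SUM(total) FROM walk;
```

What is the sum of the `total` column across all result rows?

116

Base: (Seal, total=1).
Iteration 1: components of {Seal} -> Gear = 1*4 = 4, Shaft = 1*5 = 5, Spring = 1*1 = 1.
Iteration 2: components of {Gear,Shaft,Spring} -> Bracket = 5*3 = 15.
Iteration 3: components of {Bracket} -> Frame = 15*2 = 30.
Iteration 4: components of {Frame} -> Hub = 30*2 = 60.
Iteration 5: no further components; recursion stops.
SUM(total) = 1 + 5 + 4 + 1 + 15 + 30 + 60 = 116.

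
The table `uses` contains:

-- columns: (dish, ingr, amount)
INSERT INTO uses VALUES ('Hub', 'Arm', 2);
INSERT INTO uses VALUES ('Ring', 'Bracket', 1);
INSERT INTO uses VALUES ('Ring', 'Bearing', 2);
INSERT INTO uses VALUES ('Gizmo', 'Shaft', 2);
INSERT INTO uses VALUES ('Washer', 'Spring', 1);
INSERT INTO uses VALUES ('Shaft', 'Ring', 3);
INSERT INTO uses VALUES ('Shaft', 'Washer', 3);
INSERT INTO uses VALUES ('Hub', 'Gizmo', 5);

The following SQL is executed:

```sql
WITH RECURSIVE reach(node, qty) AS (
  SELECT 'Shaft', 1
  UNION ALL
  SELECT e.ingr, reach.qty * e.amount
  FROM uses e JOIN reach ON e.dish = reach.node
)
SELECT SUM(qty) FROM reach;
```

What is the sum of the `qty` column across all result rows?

19

Base: (Shaft, qty=1).
Iteration 1: components of {Shaft} -> Ring = 1*3 = 3, Washer = 1*3 = 3.
Iteration 2: components of {Ring,Washer} -> Bearing = 3*2 = 6, Bracket = 3*1 = 3, Spring = 3*1 = 3.
Iteration 3: no further components; recursion stops.
SUM(qty) = 1 + 3 + 3 + 3 + 6 + 3 = 19.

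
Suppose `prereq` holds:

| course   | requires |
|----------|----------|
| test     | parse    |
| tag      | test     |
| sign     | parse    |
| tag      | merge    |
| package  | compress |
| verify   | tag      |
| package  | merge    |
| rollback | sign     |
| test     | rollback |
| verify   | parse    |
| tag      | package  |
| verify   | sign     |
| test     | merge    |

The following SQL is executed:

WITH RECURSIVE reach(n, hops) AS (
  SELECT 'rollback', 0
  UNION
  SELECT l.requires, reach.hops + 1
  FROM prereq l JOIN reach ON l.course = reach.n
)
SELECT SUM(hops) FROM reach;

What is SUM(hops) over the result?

Base: (rollback, hops=0).
Iteration 1: edges from {rollback} -> (sign, hops=1).
Iteration 2: edges from {sign} -> (parse, hops=2).
Iteration 3: no outgoing edges from {parse}; recursion stops.
SUM(hops) = 0 + 1 + 2 = 3.

3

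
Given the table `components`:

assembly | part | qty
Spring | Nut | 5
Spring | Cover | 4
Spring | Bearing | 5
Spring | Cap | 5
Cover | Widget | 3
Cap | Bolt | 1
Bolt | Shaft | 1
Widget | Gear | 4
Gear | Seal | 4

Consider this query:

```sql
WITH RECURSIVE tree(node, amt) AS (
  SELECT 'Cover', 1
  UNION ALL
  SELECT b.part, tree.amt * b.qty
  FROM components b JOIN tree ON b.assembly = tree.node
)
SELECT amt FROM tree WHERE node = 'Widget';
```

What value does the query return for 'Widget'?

3

Base: (Cover, amt=1).
Iteration 1: components of {Cover} -> Widget = 1*3 = 3.
Iteration 2: components of {Widget} -> Gear = 3*4 = 12.
Iteration 3: components of {Gear} -> Seal = 12*4 = 48.
Iteration 4: no further components; recursion stops.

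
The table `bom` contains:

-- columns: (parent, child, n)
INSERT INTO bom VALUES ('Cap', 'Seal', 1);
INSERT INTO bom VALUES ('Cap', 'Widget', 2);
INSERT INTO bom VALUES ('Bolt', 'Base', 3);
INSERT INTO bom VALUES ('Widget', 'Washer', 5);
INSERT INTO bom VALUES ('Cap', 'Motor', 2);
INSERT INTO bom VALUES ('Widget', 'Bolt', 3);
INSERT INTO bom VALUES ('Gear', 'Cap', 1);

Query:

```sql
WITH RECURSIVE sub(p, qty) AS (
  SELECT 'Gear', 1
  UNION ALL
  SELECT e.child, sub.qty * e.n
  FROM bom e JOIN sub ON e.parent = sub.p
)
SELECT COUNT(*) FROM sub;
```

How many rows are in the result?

Base: (Gear, qty=1).
Iteration 1: components of {Gear} -> Cap = 1*1 = 1.
Iteration 2: components of {Cap} -> Motor = 1*2 = 2, Seal = 1*1 = 1, Widget = 1*2 = 2.
Iteration 3: components of {Motor,Seal,Widget} -> Bolt = 2*3 = 6, Washer = 2*5 = 10.
Iteration 4: components of {Bolt,Washer} -> Base = 6*3 = 18.
Iteration 5: no further components; recursion stops.
Total rows emitted: 8.

8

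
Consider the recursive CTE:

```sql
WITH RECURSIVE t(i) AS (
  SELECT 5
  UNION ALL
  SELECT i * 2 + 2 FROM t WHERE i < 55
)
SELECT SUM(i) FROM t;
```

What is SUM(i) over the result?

207

Base: i=5.
Iteration 1: 5 < 55 holds -> i = 5 * 2 + 2 = 12.
Iteration 2: 12 < 55 holds -> i = 12 * 2 + 2 = 26.
Iteration 3: 26 < 55 holds -> i = 26 * 2 + 2 = 54.
Iteration 4: 54 < 55 holds -> i = 54 * 2 + 2 = 110.
Iteration 5: 110 < 55 fails; recursion stops.
SUM(i) = 5 + 12 + 26 + 54 + 110 = 207.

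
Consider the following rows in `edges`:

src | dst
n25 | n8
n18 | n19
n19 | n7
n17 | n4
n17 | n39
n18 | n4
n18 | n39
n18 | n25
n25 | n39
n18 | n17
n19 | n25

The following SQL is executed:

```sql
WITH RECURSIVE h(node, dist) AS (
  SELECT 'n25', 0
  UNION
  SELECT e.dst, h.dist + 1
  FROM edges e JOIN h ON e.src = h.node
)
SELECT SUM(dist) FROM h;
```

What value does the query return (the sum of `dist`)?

2

Base: (n25, dist=0).
Iteration 1: edges from {n25} -> (n39, dist=1), (n8, dist=1).
Iteration 2: no outgoing edges from {n39,n8}; recursion stops.
SUM(dist) = 0 + 1 + 1 = 2.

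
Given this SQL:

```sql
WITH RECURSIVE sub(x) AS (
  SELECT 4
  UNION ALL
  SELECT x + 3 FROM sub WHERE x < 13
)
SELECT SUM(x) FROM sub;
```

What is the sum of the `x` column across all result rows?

34

Base: x=4.
Iteration 1: 4 < 13 holds -> x = 4 + 3 = 7.
Iteration 2: 7 < 13 holds -> x = 7 + 3 = 10.
Iteration 3: 10 < 13 holds -> x = 10 + 3 = 13.
Iteration 4: 13 < 13 fails; recursion stops.
SUM(x) = 4 + 7 + 10 + 13 = 34.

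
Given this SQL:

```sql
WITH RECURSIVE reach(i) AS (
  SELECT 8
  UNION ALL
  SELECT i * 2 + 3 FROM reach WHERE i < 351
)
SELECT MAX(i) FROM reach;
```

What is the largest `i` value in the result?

Base: i=8.
Iteration 1: 8 < 351 holds -> i = 8 * 2 + 3 = 19.
Iteration 2: 19 < 351 holds -> i = 19 * 2 + 3 = 41.
Iteration 3: 41 < 351 holds -> i = 41 * 2 + 3 = 85.
Iteration 4: 85 < 351 holds -> i = 85 * 2 + 3 = 173.
Iteration 5: 173 < 351 holds -> i = 173 * 2 + 3 = 349.
Iteration 6: 349 < 351 holds -> i = 349 * 2 + 3 = 701.
Iteration 7: 701 < 351 fails; recursion stops.
i values: 8, 19, 41, 85, 173, 349, 701; the maximum is 701.

701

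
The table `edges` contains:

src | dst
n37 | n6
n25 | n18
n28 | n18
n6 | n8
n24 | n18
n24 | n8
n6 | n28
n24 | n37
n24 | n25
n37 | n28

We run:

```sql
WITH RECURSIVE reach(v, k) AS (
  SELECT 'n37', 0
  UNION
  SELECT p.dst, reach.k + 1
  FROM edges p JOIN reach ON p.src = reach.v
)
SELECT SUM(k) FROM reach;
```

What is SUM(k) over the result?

Base: (n37, k=0).
Iteration 1: edges from {n37} -> (n28, k=1), (n6, k=1).
Iteration 2: edges from {n28,n6} -> (n18, k=2), (n28, k=2), (n8, k=2).
Iteration 3: edges from {n18,n28,n8} -> (n18, k=3).
Iteration 4: no outgoing edges from {n18}; recursion stops.
SUM(k) = 0 + 1 + 1 + 2 + 2 + 2 + 3 = 11.

11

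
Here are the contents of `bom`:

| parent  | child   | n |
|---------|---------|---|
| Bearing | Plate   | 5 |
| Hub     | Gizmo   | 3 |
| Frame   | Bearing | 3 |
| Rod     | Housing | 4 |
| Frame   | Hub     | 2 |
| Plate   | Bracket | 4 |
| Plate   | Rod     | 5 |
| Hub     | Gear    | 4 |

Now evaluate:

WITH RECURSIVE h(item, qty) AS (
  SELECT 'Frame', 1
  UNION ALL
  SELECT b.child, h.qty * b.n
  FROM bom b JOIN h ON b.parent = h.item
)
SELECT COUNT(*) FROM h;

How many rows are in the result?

9

Base: (Frame, qty=1).
Iteration 1: components of {Frame} -> Bearing = 1*3 = 3, Hub = 1*2 = 2.
Iteration 2: components of {Bearing,Hub} -> Gear = 2*4 = 8, Gizmo = 2*3 = 6, Plate = 3*5 = 15.
Iteration 3: components of {Gear,Gizmo,Plate} -> Bracket = 15*4 = 60, Rod = 15*5 = 75.
Iteration 4: components of {Bracket,Rod} -> Housing = 75*4 = 300.
Iteration 5: no further components; recursion stops.
Total rows emitted: 9.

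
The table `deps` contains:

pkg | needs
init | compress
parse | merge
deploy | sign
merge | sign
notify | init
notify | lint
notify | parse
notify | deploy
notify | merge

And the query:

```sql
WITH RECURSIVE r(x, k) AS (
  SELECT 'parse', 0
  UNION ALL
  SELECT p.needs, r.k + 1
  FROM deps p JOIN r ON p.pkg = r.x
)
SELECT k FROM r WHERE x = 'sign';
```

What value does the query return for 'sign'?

Base: (parse, k=0).
Iteration 1: edges from {parse} -> (merge, k=1).
Iteration 2: edges from {merge} -> (sign, k=2).
Iteration 3: no outgoing edges from {sign}; recursion stops.

2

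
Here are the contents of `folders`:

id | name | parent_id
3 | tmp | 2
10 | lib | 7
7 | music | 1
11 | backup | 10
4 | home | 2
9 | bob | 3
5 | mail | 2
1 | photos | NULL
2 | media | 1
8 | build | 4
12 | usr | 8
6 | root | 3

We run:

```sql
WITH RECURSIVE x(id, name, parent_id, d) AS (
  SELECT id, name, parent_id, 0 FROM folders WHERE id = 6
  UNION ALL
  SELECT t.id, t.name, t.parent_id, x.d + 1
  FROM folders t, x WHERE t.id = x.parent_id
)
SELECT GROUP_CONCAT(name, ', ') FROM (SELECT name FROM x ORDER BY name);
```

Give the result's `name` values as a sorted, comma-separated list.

media, photos, root, tmp

Base: id=6 (root), parent_id=3, d 0.
Iteration 1: join on id=3 -> tmp (id 3, parent_id=2, d 1).
Iteration 2: join on id=2 -> media (id 2, parent_id=1, d 2).
Iteration 3: join on id=1 -> photos (id 1, parent_id=NULL, d 3).
Iteration 4: parent_id is NULL; no match; recursion stops.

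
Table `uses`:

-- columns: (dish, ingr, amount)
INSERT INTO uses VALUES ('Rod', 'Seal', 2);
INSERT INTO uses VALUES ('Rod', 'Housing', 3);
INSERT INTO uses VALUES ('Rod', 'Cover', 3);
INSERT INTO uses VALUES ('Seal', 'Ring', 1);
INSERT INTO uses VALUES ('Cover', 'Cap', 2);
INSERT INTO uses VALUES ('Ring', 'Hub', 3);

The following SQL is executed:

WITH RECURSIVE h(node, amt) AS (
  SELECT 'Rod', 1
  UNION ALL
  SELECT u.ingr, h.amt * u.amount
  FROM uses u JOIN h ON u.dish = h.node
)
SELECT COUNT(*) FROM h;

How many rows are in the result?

Base: (Rod, amt=1).
Iteration 1: components of {Rod} -> Cover = 1*3 = 3, Housing = 1*3 = 3, Seal = 1*2 = 2.
Iteration 2: components of {Cover,Housing,Seal} -> Cap = 3*2 = 6, Ring = 2*1 = 2.
Iteration 3: components of {Cap,Ring} -> Hub = 2*3 = 6.
Iteration 4: no further components; recursion stops.
Total rows emitted: 7.

7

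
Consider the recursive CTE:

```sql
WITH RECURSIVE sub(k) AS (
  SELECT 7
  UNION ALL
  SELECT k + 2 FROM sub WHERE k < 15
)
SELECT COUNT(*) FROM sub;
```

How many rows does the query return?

Base: k=7.
Iteration 1: 7 < 15 holds -> k = 7 + 2 = 9.
Iteration 2: 9 < 15 holds -> k = 9 + 2 = 11.
Iteration 3: 11 < 15 holds -> k = 11 + 2 = 13.
Iteration 4: 13 < 15 holds -> k = 13 + 2 = 15.
Iteration 5: 15 < 15 fails; recursion stops.
Total rows emitted: 5.

5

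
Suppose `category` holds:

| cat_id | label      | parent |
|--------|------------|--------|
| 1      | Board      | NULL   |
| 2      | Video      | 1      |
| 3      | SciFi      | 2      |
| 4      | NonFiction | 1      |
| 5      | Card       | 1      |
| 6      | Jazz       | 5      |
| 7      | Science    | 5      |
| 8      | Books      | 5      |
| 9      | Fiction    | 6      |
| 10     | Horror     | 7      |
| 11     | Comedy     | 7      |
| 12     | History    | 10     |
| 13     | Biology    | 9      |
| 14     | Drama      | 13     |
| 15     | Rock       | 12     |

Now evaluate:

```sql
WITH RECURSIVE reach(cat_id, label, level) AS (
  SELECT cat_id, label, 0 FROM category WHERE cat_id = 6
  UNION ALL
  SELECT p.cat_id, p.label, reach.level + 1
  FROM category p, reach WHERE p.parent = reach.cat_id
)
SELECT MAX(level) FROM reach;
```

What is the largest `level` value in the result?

Base: cat_id=6 (Jazz) at level 0.
Iteration 1: rows with parent in {6} -> Fiction (id 9, level 1).
Iteration 2: rows with parent in {9} -> Biology (id 13, level 2).
Iteration 3: rows with parent in {13} -> Drama (id 14, level 3).
Iteration 4: no rows with parent in {14}; recursion stops.
level values: 0, 1, 2, 3; the maximum is 3.

3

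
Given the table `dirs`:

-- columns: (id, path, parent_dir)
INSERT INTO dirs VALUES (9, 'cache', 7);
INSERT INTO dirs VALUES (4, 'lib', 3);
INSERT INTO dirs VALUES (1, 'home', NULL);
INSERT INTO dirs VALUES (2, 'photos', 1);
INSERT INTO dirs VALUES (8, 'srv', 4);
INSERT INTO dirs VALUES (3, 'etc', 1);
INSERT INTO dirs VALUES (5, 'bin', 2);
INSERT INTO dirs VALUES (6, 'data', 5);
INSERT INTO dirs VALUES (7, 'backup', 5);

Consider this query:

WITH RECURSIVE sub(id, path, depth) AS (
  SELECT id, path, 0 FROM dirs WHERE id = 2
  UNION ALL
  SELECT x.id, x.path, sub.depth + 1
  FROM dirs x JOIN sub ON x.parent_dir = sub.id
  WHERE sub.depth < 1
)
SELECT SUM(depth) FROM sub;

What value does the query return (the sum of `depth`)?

1

Base: id=2 (photos) at depth 0.
Iteration 1: rows with parent_dir in {2} -> bin (id 5, depth 1).
Iteration 2: depth < 1 fails for all current rows; recursion stops.
SUM(depth) = 0 + 1 = 1.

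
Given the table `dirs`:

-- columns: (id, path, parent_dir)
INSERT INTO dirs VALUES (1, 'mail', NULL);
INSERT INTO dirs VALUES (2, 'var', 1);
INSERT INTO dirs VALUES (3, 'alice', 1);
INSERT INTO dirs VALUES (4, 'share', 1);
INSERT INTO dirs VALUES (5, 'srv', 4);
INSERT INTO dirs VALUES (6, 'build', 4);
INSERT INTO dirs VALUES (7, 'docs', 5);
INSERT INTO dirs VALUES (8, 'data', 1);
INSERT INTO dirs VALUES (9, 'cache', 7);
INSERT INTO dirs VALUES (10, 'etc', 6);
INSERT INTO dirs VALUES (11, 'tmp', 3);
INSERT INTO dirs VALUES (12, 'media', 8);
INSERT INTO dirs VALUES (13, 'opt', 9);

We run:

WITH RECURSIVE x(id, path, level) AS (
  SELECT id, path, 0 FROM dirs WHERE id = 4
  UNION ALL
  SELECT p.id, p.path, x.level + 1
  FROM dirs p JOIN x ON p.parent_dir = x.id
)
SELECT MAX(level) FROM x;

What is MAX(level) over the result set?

4

Base: id=4 (share) at level 0.
Iteration 1: rows with parent_dir in {4} -> srv (id 5, level 1), build (id 6, level 1).
Iteration 2: rows with parent_dir in {5,6} -> docs (id 7, level 2), etc (id 10, level 2).
Iteration 3: rows with parent_dir in {7,10} -> cache (id 9, level 3).
Iteration 4: rows with parent_dir in {9} -> opt (id 13, level 4).
Iteration 5: no rows with parent_dir in {13}; recursion stops.
level values: 0, 1, 1, 2, 2, 3, 4; the maximum is 4.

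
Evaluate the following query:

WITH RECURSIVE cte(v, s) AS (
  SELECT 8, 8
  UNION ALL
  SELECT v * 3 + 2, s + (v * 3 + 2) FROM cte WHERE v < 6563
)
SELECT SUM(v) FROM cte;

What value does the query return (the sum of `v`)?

Base: v=8, s=8.
Iteration 1: 8 < 6563 holds -> v = 8 * 3 + 2 = 26, s = 8 + 26 = 34.
Iteration 2: 26 < 6563 holds -> v = 26 * 3 + 2 = 80, s = 34 + 80 = 114.
Iteration 3: 80 < 6563 holds -> v = 80 * 3 + 2 = 242, s = 114 + 242 = 356.
Iteration 4: 242 < 6563 holds -> v = 242 * 3 + 2 = 728, s = 356 + 728 = 1084.
Iteration 5: 728 < 6563 holds -> v = 728 * 3 + 2 = 2186, s = 1084 + 2186 = 3270.
Iteration 6: 2186 < 6563 holds -> v = 2186 * 3 + 2 = 6560, s = 3270 + 6560 = 9830.
Iteration 7: 6560 < 6563 holds -> v = 6560 * 3 + 2 = 19682, s = 9830 + 19682 = 29512.
Iteration 8: 19682 < 6563 fails; recursion stops.
SUM(v) = 8 + 26 + 80 + 242 + 728 + 2186 + 6560 + 19682 = 29512.

29512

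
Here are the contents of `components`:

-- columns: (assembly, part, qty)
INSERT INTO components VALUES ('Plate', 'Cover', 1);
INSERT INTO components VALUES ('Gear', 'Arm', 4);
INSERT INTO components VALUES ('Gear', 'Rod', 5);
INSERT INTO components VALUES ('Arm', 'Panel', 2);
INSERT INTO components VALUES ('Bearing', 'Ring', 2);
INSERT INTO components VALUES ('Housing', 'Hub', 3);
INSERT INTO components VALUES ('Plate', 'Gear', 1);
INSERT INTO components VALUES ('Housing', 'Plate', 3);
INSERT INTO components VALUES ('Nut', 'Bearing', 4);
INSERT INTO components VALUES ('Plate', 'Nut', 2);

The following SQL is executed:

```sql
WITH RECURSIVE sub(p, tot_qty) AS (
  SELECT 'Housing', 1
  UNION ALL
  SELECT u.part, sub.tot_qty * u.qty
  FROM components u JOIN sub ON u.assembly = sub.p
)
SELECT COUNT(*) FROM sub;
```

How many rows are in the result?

11

Base: (Housing, tot_qty=1).
Iteration 1: components of {Housing} -> Hub = 1*3 = 3, Plate = 1*3 = 3.
Iteration 2: components of {Hub,Plate} -> Cover = 3*1 = 3, Gear = 3*1 = 3, Nut = 3*2 = 6.
Iteration 3: components of {Cover,Gear,Nut} -> Arm = 3*4 = 12, Bearing = 6*4 = 24, Rod = 3*5 = 15.
Iteration 4: components of {Arm,Bearing,Rod} -> Panel = 12*2 = 24, Ring = 24*2 = 48.
Iteration 5: no further components; recursion stops.
Total rows emitted: 11.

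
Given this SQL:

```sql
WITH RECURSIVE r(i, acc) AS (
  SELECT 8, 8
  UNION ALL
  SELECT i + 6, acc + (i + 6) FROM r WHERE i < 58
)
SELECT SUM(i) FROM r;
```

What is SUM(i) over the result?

Base: i=8, acc=8.
Iteration 1: 8 < 58 holds -> i = 8 + 6 = 14, acc = 8 + 14 = 22.
Iteration 2: 14 < 58 holds -> i = 14 + 6 = 20, acc = 22 + 20 = 42.
Iteration 3: 20 < 58 holds -> i = 20 + 6 = 26, acc = 42 + 26 = 68.
Iteration 4: 26 < 58 holds -> i = 26 + 6 = 32, acc = 68 + 32 = 100.
Iteration 5: 32 < 58 holds -> i = 32 + 6 = 38, acc = 100 + 38 = 138.
Iteration 6: 38 < 58 holds -> i = 38 + 6 = 44, acc = 138 + 44 = 182.
Iteration 7: 44 < 58 holds -> i = 44 + 6 = 50, acc = 182 + 50 = 232.
Iteration 8: 50 < 58 holds -> i = 50 + 6 = 56, acc = 232 + 56 = 288.
Iteration 9: 56 < 58 holds -> i = 56 + 6 = 62, acc = 288 + 62 = 350.
Iteration 10: 62 < 58 fails; recursion stops.
SUM(i) = 8 + 14 + 20 + 26 + 32 + 38 + 44 + 50 + 56 + 62 = 350.

350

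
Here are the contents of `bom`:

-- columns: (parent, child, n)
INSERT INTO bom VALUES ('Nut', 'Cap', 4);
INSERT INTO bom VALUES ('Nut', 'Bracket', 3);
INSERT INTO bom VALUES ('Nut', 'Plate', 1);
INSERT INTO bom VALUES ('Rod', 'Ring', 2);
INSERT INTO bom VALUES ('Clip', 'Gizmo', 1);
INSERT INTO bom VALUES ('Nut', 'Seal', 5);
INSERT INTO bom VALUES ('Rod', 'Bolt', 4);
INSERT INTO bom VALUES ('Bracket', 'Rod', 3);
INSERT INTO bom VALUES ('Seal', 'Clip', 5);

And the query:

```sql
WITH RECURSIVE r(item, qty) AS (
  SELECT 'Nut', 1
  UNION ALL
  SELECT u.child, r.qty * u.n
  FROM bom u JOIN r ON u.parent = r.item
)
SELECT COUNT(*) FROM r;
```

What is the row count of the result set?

10

Base: (Nut, qty=1).
Iteration 1: components of {Nut} -> Bracket = 1*3 = 3, Cap = 1*4 = 4, Plate = 1*1 = 1, Seal = 1*5 = 5.
Iteration 2: components of {Bracket,Cap,Plate,Seal} -> Clip = 5*5 = 25, Rod = 3*3 = 9.
Iteration 3: components of {Clip,Rod} -> Bolt = 9*4 = 36, Gizmo = 25*1 = 25, Ring = 9*2 = 18.
Iteration 4: no further components; recursion stops.
Total rows emitted: 10.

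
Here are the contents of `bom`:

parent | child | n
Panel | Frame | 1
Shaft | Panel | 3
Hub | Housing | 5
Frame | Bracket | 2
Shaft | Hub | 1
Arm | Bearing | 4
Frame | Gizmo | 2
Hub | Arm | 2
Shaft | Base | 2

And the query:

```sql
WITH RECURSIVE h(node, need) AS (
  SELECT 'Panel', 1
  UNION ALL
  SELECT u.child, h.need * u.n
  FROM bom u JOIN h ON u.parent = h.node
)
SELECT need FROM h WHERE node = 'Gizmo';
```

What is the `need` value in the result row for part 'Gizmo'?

Base: (Panel, need=1).
Iteration 1: components of {Panel} -> Frame = 1*1 = 1.
Iteration 2: components of {Frame} -> Bracket = 1*2 = 2, Gizmo = 1*2 = 2.
Iteration 3: no further components; recursion stops.

2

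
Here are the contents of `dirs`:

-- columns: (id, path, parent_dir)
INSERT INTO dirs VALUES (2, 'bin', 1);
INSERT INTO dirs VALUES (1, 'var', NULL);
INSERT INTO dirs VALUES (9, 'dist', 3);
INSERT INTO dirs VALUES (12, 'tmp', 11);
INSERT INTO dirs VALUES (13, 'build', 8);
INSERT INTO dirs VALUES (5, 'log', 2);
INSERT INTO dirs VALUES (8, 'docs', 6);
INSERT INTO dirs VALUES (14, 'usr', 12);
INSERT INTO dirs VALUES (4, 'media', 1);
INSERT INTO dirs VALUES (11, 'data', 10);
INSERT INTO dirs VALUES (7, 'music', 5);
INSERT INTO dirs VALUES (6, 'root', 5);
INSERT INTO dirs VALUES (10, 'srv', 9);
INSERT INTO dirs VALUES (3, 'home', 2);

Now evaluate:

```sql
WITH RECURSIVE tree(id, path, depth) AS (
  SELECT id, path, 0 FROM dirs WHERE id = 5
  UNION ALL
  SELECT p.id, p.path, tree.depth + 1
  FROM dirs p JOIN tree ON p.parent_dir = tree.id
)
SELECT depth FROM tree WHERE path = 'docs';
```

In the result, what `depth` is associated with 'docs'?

2

Base: id=5 (log) at depth 0.
Iteration 1: rows with parent_dir in {5} -> root (id 6, depth 1), music (id 7, depth 1).
Iteration 2: rows with parent_dir in {6,7} -> docs (id 8, depth 2).
Iteration 3: rows with parent_dir in {8} -> build (id 13, depth 3).
Iteration 4: no rows with parent_dir in {13}; recursion stops.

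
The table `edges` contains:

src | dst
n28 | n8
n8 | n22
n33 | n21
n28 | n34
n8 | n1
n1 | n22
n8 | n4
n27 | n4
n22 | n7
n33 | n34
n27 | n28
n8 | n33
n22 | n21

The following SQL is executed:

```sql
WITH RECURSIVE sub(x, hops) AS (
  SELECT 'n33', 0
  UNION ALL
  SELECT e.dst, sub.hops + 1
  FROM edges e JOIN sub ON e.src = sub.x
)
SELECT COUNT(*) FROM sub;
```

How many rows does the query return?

3

Base: (n33, hops=0).
Iteration 1: edges from {n33} -> (n21, hops=1), (n34, hops=1).
Iteration 2: no outgoing edges from {n21,n34}; recursion stops.
Total rows emitted: 3.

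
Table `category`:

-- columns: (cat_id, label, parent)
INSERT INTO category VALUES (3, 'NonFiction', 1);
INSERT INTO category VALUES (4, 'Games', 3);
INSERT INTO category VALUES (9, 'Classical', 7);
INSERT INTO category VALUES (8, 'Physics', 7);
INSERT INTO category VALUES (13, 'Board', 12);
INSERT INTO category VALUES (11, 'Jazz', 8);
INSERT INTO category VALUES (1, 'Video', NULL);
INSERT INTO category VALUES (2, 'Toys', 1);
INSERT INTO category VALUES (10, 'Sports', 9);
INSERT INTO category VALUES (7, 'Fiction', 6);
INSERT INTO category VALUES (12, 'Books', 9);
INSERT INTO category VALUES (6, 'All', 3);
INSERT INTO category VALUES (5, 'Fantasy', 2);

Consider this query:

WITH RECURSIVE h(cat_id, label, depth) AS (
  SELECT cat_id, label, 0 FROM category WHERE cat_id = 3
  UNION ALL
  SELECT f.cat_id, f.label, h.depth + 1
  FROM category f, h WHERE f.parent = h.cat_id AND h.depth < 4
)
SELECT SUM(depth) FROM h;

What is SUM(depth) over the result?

Base: cat_id=3 (NonFiction) at depth 0.
Iteration 1: rows with parent in {3} -> Games (id 4, depth 1), All (id 6, depth 1).
Iteration 2: rows with parent in {4,6} -> Fiction (id 7, depth 2).
Iteration 3: rows with parent in {7} -> Physics (id 8, depth 3), Classical (id 9, depth 3).
Iteration 4: rows with parent in {8,9} -> Sports (id 10, depth 4), Jazz (id 11, depth 4), Books (id 12, depth 4).
Iteration 5: depth < 4 fails for all current rows; recursion stops.
SUM(depth) = 0 + 1 + 1 + 2 + 3 + 3 + 4 + 4 + 4 = 22.

22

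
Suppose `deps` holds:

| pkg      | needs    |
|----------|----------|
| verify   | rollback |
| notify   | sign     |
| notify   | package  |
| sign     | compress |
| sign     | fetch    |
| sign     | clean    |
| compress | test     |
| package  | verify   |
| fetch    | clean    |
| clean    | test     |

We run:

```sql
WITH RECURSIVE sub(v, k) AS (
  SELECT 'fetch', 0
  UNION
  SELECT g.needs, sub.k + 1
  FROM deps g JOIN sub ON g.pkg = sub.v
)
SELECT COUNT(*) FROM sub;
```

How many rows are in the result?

Base: (fetch, k=0).
Iteration 1: edges from {fetch} -> (clean, k=1).
Iteration 2: edges from {clean} -> (test, k=2).
Iteration 3: no outgoing edges from {test}; recursion stops.
Total rows emitted: 3.

3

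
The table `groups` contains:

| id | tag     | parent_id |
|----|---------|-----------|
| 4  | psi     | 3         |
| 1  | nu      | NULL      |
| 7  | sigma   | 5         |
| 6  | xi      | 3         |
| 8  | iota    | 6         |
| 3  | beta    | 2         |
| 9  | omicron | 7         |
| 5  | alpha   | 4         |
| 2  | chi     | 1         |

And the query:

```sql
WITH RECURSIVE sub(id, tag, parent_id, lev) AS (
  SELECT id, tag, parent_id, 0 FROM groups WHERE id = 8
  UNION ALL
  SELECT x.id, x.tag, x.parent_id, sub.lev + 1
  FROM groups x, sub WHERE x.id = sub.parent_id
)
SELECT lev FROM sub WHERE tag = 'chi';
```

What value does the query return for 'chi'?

3

Base: id=8 (iota), parent_id=6, lev 0.
Iteration 1: join on id=6 -> xi (id 6, parent_id=3, lev 1).
Iteration 2: join on id=3 -> beta (id 3, parent_id=2, lev 2).
Iteration 3: join on id=2 -> chi (id 2, parent_id=1, lev 3).
Iteration 4: join on id=1 -> nu (id 1, parent_id=NULL, lev 4).
Iteration 5: parent_id is NULL; no match; recursion stops.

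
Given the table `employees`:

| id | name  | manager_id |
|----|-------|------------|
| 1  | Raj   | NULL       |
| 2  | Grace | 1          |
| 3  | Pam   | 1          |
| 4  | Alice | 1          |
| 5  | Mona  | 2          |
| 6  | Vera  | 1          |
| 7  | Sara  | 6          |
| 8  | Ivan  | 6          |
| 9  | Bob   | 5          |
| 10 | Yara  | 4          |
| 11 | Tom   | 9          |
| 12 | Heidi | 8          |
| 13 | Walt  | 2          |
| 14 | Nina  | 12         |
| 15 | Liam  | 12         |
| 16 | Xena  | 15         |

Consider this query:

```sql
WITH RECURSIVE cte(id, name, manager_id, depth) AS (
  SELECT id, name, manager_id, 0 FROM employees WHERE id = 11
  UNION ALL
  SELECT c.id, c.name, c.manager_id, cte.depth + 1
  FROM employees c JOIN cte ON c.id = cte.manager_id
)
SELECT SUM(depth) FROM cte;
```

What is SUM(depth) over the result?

10

Base: id=11 (Tom), manager_id=9, depth 0.
Iteration 1: join on id=9 -> Bob (id 9, manager_id=5, depth 1).
Iteration 2: join on id=5 -> Mona (id 5, manager_id=2, depth 2).
Iteration 3: join on id=2 -> Grace (id 2, manager_id=1, depth 3).
Iteration 4: join on id=1 -> Raj (id 1, manager_id=NULL, depth 4).
Iteration 5: manager_id is NULL; no match; recursion stops.
SUM(depth) = 0 + 1 + 2 + 3 + 4 = 10.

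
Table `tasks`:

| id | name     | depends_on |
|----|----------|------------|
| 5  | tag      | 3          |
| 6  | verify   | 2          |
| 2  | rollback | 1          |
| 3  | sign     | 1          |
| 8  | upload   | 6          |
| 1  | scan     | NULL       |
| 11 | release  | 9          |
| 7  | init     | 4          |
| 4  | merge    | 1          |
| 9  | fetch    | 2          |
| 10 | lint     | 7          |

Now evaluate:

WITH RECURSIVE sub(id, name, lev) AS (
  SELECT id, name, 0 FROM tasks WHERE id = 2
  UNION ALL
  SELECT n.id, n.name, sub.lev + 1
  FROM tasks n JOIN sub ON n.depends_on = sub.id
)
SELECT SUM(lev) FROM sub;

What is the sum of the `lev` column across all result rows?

6

Base: id=2 (rollback) at lev 0.
Iteration 1: rows with depends_on in {2} -> verify (id 6, lev 1), fetch (id 9, lev 1).
Iteration 2: rows with depends_on in {6,9} -> upload (id 8, lev 2), release (id 11, lev 2).
Iteration 3: no rows with depends_on in {8,11}; recursion stops.
SUM(lev) = 0 + 1 + 1 + 2 + 2 = 6.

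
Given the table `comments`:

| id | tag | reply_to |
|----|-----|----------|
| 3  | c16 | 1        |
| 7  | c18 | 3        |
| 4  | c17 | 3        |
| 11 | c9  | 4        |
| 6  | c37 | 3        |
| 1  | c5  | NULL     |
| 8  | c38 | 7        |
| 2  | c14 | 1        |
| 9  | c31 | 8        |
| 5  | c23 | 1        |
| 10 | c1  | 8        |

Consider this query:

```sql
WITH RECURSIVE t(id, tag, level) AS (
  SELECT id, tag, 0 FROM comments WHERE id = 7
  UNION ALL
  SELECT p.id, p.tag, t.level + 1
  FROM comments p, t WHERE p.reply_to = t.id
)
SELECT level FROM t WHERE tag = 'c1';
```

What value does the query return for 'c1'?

2

Base: id=7 (c18) at level 0.
Iteration 1: rows with reply_to in {7} -> c38 (id 8, level 1).
Iteration 2: rows with reply_to in {8} -> c31 (id 9, level 2), c1 (id 10, level 2).
Iteration 3: no rows with reply_to in {9,10}; recursion stops.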